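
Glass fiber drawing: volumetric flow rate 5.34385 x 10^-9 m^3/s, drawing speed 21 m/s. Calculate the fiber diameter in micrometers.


Cross-sectional area from continuity:
  A = Q / v = 5.34385 x 10^-9 / 21 = 2.54469 x 10^-10 m^2
Diameter from circular cross-section:
  d = sqrt(4A / pi) * 10^6 (m -> um)
  d = sqrt(4 * 2.54469 x 10^-10 / pi) * 10^6 = 18.0 um

18.0 um


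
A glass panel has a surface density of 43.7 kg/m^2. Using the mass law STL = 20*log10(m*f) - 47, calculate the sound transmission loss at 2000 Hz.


Mass law: STL = 20 * log10(m * f) - 47
  m * f = 43.7 * 2000 = 87400
  log10(87400) = 4.94151
  STL = 20 * 4.94151 - 47 = 98.8302 - 47 = 51.8 dB

51.8 dB


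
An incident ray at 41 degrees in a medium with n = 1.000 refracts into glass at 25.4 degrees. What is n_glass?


Apply Snell's law: n1 * sin(theta1) = n2 * sin(theta2)
  n2 = n1 * sin(theta1) / sin(theta2)
  sin(41) = 0.656059
  sin(25.4) = 0.428935
  n2 = 1.000 * 0.656059 / 0.428935 = 1.5295

1.5295


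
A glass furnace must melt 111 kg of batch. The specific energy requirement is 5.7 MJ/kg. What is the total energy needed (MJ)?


Total energy = mass * specific energy
  E = 111 * 5.7 = 632.7 MJ

632.7 MJ


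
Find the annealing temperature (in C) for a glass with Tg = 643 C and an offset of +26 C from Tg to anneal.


The annealing temperature is Tg plus the offset:
  T_anneal = 643 + 26 = 669 C

669 C


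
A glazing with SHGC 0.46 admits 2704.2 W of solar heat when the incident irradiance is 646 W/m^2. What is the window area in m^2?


Rearrange Q = Area * SHGC * Irradiance:
  Area = Q / (SHGC * Irradiance)
  Area = 2704.2 / (0.46 * 646) = 9.1 m^2

9.1 m^2


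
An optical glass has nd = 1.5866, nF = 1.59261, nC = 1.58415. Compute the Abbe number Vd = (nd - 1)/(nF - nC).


Abbe number formula: Vd = (nd - 1) / (nF - nC)
  nd - 1 = 1.5866 - 1 = 0.5866
  nF - nC = 1.59261 - 1.58415 = 0.00846
  Vd = 0.5866 / 0.00846 = 69.34

69.34


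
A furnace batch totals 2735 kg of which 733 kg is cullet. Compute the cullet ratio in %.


Cullet ratio = (cullet mass / total batch mass) * 100
  Ratio = 733 / 2735 * 100 = 26.8%

26.8%


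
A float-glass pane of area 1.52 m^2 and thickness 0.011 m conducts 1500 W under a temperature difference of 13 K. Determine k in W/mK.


Fourier's law rearranged: k = Q * t / (A * dT)
  Numerator = 1500 * 0.011 = 16.5
  Denominator = 1.52 * 13 = 19.76
  k = 16.5 / 19.76 = 0.835 W/mK

0.835 W/mK


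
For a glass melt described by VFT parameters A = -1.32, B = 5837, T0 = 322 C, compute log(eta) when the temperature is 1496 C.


VFT equation: log(eta) = A + B / (T - T0)
  T - T0 = 1496 - 322 = 1174
  B / (T - T0) = 5837 / 1174 = 4.972
  log(eta) = -1.32 + 4.972 = 3.652

3.652


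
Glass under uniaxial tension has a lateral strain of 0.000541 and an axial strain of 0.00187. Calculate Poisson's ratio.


Poisson's ratio: nu = lateral strain / axial strain
  nu = 0.000541 / 0.00187 = 0.2893

0.2893


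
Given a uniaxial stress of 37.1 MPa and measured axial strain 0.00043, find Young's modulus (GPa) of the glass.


Young's modulus: E = stress / strain
  E = 37.1 MPa / 0.00043 = 86279.07 MPa
Convert to GPa: 86279.07 / 1000 = 86.28 GPa

86.28 GPa


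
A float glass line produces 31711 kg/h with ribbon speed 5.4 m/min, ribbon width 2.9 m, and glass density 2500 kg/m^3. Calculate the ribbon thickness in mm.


Ribbon cross-section from mass balance:
  Volume rate = throughput / density = 31711 / 2500 = 12.6844 m^3/h
  thickness = volume rate / (speed * 60 * width), i.e.
  thickness = throughput / (60 * speed * width * density) * 1000
  thickness = 31711 / (60 * 5.4 * 2.9 * 2500) * 1000 = 13.5 mm

13.5 mm


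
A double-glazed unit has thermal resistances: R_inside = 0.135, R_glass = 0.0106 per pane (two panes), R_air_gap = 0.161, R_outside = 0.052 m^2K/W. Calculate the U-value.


Total thermal resistance (series):
  R_total = R_in + R_glass + R_air + R_glass + R_out
  R_total = 0.135 + 0.0106 + 0.161 + 0.0106 + 0.052 = 0.3692 m^2K/W
U-value = 1 / R_total = 1 / 0.3692 = 2.709 W/m^2K

2.709 W/m^2K


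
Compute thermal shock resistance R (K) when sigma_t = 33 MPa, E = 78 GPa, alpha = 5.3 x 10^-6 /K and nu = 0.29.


Thermal shock resistance: R = sigma * (1 - nu) / (E * alpha)
  Numerator = 33 * (1 - 0.29) = 23.43
  Denominator = 78 * 1000 * (5.3 x 10^-6) = 0.4134
  R = 23.43 / 0.4134 = 56.7 K

56.7 K


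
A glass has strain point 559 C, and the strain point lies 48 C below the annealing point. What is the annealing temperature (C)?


T_anneal = T_strain + gap:
  T_anneal = 559 + 48 = 607 C

607 C


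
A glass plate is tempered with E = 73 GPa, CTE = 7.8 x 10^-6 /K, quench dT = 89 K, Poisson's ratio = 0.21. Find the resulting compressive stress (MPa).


Tempering stress: sigma = E * alpha * dT / (1 - nu)
  E (MPa) = 73 * 1000 = 73000
  Numerator = 73000 * (7.8 x 10^-6) * 89 = 50.6766
  Denominator = 1 - 0.21 = 0.79
  sigma = 50.6766 / 0.79 = 64.1 MPa

64.1 MPa


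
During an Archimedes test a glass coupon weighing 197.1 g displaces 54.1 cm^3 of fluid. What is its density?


Use the definition of density:
  rho = mass / volume
  rho = 197.1 / 54.1 = 3.643 g/cm^3

3.643 g/cm^3


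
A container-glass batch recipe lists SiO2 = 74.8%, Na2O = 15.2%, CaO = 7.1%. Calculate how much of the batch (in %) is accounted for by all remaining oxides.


Sum the three major oxides:
  SiO2 + Na2O + CaO = 74.8 + 15.2 + 7.1 = 97.1%
Subtract from 100%:
  Others = 100 - 97.1 = 2.9%

2.9%


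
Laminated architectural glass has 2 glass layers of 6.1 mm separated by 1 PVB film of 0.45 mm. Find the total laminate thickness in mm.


Total thickness = glass contribution + PVB contribution
  Glass: 2 * 6.1 = 12.2 mm
  PVB: 1 * 0.45 = 0.45 mm
  Total = 12.2 + 0.45 = 12.65 mm

12.65 mm


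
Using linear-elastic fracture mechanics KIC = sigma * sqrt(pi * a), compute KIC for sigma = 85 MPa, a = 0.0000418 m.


Fracture toughness: KIC = sigma * sqrt(pi * a)
  pi * a = pi * 0.0000418 = 0.000131319
  sqrt(pi * a) = 0.011459
  KIC = 85 * 0.011459 = 0.974 MPa*sqrt(m)

0.974 MPa*sqrt(m)


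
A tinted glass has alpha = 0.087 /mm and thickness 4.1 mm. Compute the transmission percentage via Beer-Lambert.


Beer-Lambert law: T = exp(-alpha * thickness)
  exponent = -0.087 * 4.1 = -0.3567
  T = exp(-0.3567) = 0.7
  Percentage = 0.7 * 100 = 70.0%

70.0%


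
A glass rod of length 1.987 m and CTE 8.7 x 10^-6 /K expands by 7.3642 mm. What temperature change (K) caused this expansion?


Rearrange dL = alpha * L0 * dT for dT:
  dT = dL / (alpha * L0)
  dL (m) = 7.3642 / 1000 = 0.0073642
  dT = 0.0073642 / ((8.7 x 10^-6) * 1.987) = 426.0 K

426.0 K


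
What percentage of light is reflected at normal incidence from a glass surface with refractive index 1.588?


Fresnel reflectance at normal incidence:
  R = ((n - 1)/(n + 1))^2
  (n - 1)/(n + 1) = (1.588 - 1)/(1.588 + 1) = 0.227202
  R = 0.227202^2 = 0.0516207
  R(%) = 0.0516207 * 100 = 5.162%

5.162%


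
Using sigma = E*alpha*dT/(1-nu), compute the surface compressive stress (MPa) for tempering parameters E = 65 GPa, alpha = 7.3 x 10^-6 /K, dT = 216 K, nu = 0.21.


Tempering stress: sigma = E * alpha * dT / (1 - nu)
  E (MPa) = 65 * 1000 = 65000
  Numerator = 65000 * (7.3 x 10^-6) * 216 = 102.492
  Denominator = 1 - 0.21 = 0.79
  sigma = 102.492 / 0.79 = 129.7 MPa

129.7 MPa


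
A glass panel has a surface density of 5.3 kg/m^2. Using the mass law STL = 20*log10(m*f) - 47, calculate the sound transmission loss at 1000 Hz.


Mass law: STL = 20 * log10(m * f) - 47
  m * f = 5.3 * 1000 = 5300
  log10(5300) = 3.72428
  STL = 20 * 3.72428 - 47 = 74.4856 - 47 = 27.5 dB

27.5 dB


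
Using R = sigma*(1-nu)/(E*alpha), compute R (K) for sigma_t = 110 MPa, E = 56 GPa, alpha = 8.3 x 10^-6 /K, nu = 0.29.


Thermal shock resistance: R = sigma * (1 - nu) / (E * alpha)
  Numerator = 110 * (1 - 0.29) = 78.1
  Denominator = 56 * 1000 * (8.3 x 10^-6) = 0.4648
  R = 78.1 / 0.4648 = 168.0 K

168.0 K


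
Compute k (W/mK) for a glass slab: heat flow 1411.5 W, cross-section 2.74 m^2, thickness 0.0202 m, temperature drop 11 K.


Fourier's law rearranged: k = Q * t / (A * dT)
  Numerator = 1411.5 * 0.0202 = 28.5123
  Denominator = 2.74 * 11 = 30.14
  k = 28.5123 / 30.14 = 0.946 W/mK

0.946 W/mK


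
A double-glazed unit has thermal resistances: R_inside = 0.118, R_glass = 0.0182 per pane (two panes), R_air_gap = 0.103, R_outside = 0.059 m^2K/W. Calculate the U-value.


Total thermal resistance (series):
  R_total = R_in + R_glass + R_air + R_glass + R_out
  R_total = 0.118 + 0.0182 + 0.103 + 0.0182 + 0.059 = 0.3164 m^2K/W
U-value = 1 / R_total = 1 / 0.3164 = 3.161 W/m^2K

3.161 W/m^2K


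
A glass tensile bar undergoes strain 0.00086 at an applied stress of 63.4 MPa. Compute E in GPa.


Young's modulus: E = stress / strain
  E = 63.4 MPa / 0.00086 = 73720.93 MPa
Convert to GPa: 73720.93 / 1000 = 73.72 GPa

73.72 GPa


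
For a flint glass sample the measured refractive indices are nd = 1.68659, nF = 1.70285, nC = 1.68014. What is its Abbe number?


Abbe number formula: Vd = (nd - 1) / (nF - nC)
  nd - 1 = 1.68659 - 1 = 0.68659
  nF - nC = 1.70285 - 1.68014 = 0.02271
  Vd = 0.68659 / 0.02271 = 30.23

30.23


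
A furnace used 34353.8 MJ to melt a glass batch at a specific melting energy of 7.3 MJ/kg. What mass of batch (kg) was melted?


Rearrange E = m * s for m:
  m = E / s
  m = 34353.8 / 7.3 = 4706.0 kg

4706.0 kg


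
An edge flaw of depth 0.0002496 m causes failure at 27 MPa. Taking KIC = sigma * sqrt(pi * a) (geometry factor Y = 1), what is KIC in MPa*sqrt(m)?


Fracture toughness: KIC = sigma * sqrt(pi * a)
  pi * a = pi * 0.0002496 = 0.000784142
  sqrt(pi * a) = 0.028003
  KIC = 27 * 0.028003 = 0.756 MPa*sqrt(m)

0.756 MPa*sqrt(m)


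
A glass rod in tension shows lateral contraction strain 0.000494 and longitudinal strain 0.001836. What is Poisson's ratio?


Poisson's ratio: nu = lateral strain / axial strain
  nu = 0.000494 / 0.001836 = 0.2691

0.2691


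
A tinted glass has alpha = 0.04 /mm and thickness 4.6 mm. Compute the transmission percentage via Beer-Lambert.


Beer-Lambert law: T = exp(-alpha * thickness)
  exponent = -0.04 * 4.6 = -0.184
  T = exp(-0.184) = 0.8319
  Percentage = 0.8319 * 100 = 83.19%

83.19%


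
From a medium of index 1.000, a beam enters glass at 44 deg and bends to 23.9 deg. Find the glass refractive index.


Apply Snell's law: n1 * sin(theta1) = n2 * sin(theta2)
  n2 = n1 * sin(theta1) / sin(theta2)
  sin(44) = 0.694658
  sin(23.9) = 0.405142
  n2 = 1.000 * 0.694658 / 0.405142 = 1.7146

1.7146


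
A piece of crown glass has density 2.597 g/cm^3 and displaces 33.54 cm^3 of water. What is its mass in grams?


Rearrange rho = m / V:
  m = rho * V
  m = 2.597 * 33.54 = 87.103 g

87.103 g


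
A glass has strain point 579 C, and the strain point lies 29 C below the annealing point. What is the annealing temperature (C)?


T_anneal = T_strain + gap:
  T_anneal = 579 + 29 = 608 C

608 C


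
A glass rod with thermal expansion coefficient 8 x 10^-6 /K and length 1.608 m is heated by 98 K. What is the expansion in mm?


Thermal expansion formula: dL = alpha * L0 * dT
  dL = (8 x 10^-6) * 1.608 * 98 = 0.00126067 m
Convert to mm: 0.00126067 * 1000 = 1.2607 mm

1.2607 mm


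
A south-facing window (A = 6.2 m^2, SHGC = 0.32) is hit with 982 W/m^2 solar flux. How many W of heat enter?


Solar heat gain: Q = Area * SHGC * Irradiance
  Q = 6.2 * 0.32 * 982 = 1948.3 W

1948.3 W


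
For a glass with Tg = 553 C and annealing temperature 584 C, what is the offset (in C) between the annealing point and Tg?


Offset = T_anneal - Tg:
  offset = 584 - 553 = 31 C

31 C


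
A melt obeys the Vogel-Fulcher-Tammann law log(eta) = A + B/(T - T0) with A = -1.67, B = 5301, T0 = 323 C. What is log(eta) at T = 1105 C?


VFT equation: log(eta) = A + B / (T - T0)
  T - T0 = 1105 - 323 = 782
  B / (T - T0) = 5301 / 782 = 6.779
  log(eta) = -1.67 + 6.779 = 5.109

5.109


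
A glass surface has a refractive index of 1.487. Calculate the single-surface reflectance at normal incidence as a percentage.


Fresnel reflectance at normal incidence:
  R = ((n - 1)/(n + 1))^2
  (n - 1)/(n + 1) = (1.487 - 1)/(1.487 + 1) = 0.195818
  R = 0.195818^2 = 0.0383447
  R(%) = 0.0383447 * 100 = 3.834%

3.834%


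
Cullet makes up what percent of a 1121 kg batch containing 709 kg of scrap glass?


Cullet ratio = (cullet mass / total batch mass) * 100
  Ratio = 709 / 1121 * 100 = 63.25%

63.25%


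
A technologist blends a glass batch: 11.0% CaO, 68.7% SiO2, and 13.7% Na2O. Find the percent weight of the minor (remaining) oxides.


Sum the three major oxides:
  SiO2 + Na2O + CaO = 68.7 + 13.7 + 11.0 = 93.4%
Subtract from 100%:
  Others = 100 - 93.4 = 6.6%

6.6%


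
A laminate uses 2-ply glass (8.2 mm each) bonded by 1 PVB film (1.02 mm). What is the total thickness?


Total thickness = glass contribution + PVB contribution
  Glass: 2 * 8.2 = 16.4 mm
  PVB: 1 * 1.02 = 1.02 mm
  Total = 16.4 + 1.02 = 17.42 mm

17.42 mm


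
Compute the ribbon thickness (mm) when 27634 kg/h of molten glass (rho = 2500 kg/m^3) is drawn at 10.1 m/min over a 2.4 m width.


Ribbon cross-section from mass balance:
  Volume rate = throughput / density = 27634 / 2500 = 11.0536 m^3/h
  thickness = volume rate / (speed * 60 * width), i.e.
  thickness = throughput / (60 * speed * width * density) * 1000
  thickness = 27634 / (60 * 10.1 * 2.4 * 2500) * 1000 = 7.6 mm

7.6 mm


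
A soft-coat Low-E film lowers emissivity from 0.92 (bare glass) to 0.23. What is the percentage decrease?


Percentage reduction = (1 - coated/uncoated) * 100
  Ratio = 0.23 / 0.92 = 0.25
  Reduction = (1 - 0.25) * 100 = 75.0%

75.0%


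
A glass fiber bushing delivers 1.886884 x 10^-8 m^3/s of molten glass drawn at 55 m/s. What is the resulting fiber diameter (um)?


Cross-sectional area from continuity:
  A = Q / v = 1.886884 x 10^-8 / 55 = 3.430698 x 10^-10 m^2
Diameter from circular cross-section:
  d = sqrt(4A / pi) * 10^6 (m -> um)
  d = sqrt(4 * 3.430698 x 10^-10 / pi) * 10^6 = 20.9 um

20.9 um


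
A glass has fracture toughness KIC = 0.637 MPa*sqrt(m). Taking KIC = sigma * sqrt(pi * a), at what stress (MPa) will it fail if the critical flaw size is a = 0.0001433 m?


Rearrange KIC = sigma * sqrt(pi * a):
  sigma = KIC / sqrt(pi * a)
  sqrt(pi * 0.0001433) = 0.021218
  sigma = 0.637 / 0.021218 = 30.02 MPa

30.02 MPa


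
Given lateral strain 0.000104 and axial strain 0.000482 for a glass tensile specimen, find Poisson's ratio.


Poisson's ratio: nu = lateral strain / axial strain
  nu = 0.000104 / 0.000482 = 0.2158

0.2158


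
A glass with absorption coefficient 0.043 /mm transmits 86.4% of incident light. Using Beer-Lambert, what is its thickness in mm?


Rearrange T = exp(-alpha * thickness):
  thickness = -ln(T) / alpha
  T = 86.4/100 = 0.864
  ln(T) = -0.14618
  -ln(T) = 0.14618
  thickness = 0.14618 / 0.043 = 3.4 mm

3.4 mm


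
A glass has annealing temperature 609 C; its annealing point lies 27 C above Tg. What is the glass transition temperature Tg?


Rearrange T_anneal = Tg + offset for Tg:
  Tg = T_anneal - offset = 609 - 27 = 582 C

582 C


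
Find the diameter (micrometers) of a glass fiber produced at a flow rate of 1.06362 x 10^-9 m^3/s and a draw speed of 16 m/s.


Cross-sectional area from continuity:
  A = Q / v = 1.06362 x 10^-9 / 16 = 6.647625 x 10^-11 m^2
Diameter from circular cross-section:
  d = sqrt(4A / pi) * 10^6 (m -> um)
  d = sqrt(4 * 6.647625 x 10^-11 / pi) * 10^6 = 9.2 um

9.2 um


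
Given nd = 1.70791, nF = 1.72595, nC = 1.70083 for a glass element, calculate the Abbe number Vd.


Abbe number formula: Vd = (nd - 1) / (nF - nC)
  nd - 1 = 1.70791 - 1 = 0.70791
  nF - nC = 1.72595 - 1.70083 = 0.02512
  Vd = 0.70791 / 0.02512 = 28.18

28.18


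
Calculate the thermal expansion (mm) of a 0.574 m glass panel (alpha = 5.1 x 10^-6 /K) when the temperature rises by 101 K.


Thermal expansion formula: dL = alpha * L0 * dT
  dL = (5.1 x 10^-6) * 0.574 * 101 = 0.00029567 m
Convert to mm: 0.00029567 * 1000 = 0.2957 mm

0.2957 mm


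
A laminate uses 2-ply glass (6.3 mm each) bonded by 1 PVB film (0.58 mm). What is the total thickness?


Total thickness = glass contribution + PVB contribution
  Glass: 2 * 6.3 = 12.6 mm
  PVB: 1 * 0.58 = 0.58 mm
  Total = 12.6 + 0.58 = 13.18 mm

13.18 mm


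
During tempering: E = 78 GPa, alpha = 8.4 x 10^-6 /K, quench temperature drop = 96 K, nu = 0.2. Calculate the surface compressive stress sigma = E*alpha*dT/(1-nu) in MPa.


Tempering stress: sigma = E * alpha * dT / (1 - nu)
  E (MPa) = 78 * 1000 = 78000
  Numerator = 78000 * (8.4 x 10^-6) * 96 = 62.8992
  Denominator = 1 - 0.2 = 0.8
  sigma = 62.8992 / 0.8 = 78.6 MPa

78.6 MPa


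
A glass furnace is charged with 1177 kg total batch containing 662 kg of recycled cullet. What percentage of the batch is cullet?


Cullet ratio = (cullet mass / total batch mass) * 100
  Ratio = 662 / 1177 * 100 = 56.24%

56.24%


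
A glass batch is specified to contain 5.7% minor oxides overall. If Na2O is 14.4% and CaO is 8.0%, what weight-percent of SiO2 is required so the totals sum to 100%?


Known pieces sum to 100%:
  SiO2 = 100 - (others + Na2O + CaO)
  SiO2 = 100 - (5.7 + 14.4 + 8.0) = 71.9%

71.9%


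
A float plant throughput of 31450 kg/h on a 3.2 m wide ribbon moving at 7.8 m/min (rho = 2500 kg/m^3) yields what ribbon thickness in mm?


Ribbon cross-section from mass balance:
  Volume rate = throughput / density = 31450 / 2500 = 12.58 m^3/h
  thickness = volume rate / (speed * 60 * width), i.e.
  thickness = throughput / (60 * speed * width * density) * 1000
  thickness = 31450 / (60 * 7.8 * 3.2 * 2500) * 1000 = 8.4 mm

8.4 mm


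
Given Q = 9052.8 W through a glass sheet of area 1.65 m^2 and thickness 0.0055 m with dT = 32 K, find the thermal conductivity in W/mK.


Fourier's law rearranged: k = Q * t / (A * dT)
  Numerator = 9052.8 * 0.0055 = 49.7904
  Denominator = 1.65 * 32 = 52.8
  k = 49.7904 / 52.8 = 0.943 W/mK

0.943 W/mK


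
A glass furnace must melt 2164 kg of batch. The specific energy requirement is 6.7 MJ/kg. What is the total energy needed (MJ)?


Total energy = mass * specific energy
  E = 2164 * 6.7 = 14498.8 MJ

14498.8 MJ


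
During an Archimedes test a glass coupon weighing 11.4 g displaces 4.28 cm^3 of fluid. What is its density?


Use the definition of density:
  rho = mass / volume
  rho = 11.4 / 4.28 = 2.664 g/cm^3

2.664 g/cm^3


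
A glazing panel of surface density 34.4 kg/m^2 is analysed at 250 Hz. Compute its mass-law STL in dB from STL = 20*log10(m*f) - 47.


Mass law: STL = 20 * log10(m * f) - 47
  m * f = 34.4 * 250 = 8600
  log10(8600) = 3.9345
  STL = 20 * 3.9345 - 47 = 78.69 - 47 = 31.7 dB

31.7 dB


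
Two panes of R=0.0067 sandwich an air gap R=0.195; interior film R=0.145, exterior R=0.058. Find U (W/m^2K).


Total thermal resistance (series):
  R_total = R_in + R_glass + R_air + R_glass + R_out
  R_total = 0.145 + 0.0067 + 0.195 + 0.0067 + 0.058 = 0.4114 m^2K/W
U-value = 1 / R_total = 1 / 0.4114 = 2.431 W/m^2K

2.431 W/m^2K


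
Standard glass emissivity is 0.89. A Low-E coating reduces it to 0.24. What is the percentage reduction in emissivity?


Percentage reduction = (1 - coated/uncoated) * 100
  Ratio = 0.24 / 0.89 = 0.2697
  Reduction = (1 - 0.2697) * 100 = 73.0%

73.0%


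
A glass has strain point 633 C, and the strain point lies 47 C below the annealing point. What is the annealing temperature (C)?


T_anneal = T_strain + gap:
  T_anneal = 633 + 47 = 680 C

680 C


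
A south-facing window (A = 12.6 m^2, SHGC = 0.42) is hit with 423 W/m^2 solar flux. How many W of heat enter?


Solar heat gain: Q = Area * SHGC * Irradiance
  Q = 12.6 * 0.42 * 423 = 2238.5 W

2238.5 W


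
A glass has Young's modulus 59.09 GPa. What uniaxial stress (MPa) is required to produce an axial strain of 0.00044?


Rearrange E = sigma / epsilon:
  sigma = E * epsilon
  E (MPa) = 59.09 * 1000 = 59090
  sigma = 59090 * 0.00044 = 26.0 MPa

26.0 MPa


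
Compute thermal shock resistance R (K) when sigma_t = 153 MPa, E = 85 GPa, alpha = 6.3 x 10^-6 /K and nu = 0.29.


Thermal shock resistance: R = sigma * (1 - nu) / (E * alpha)
  Numerator = 153 * (1 - 0.29) = 108.63
  Denominator = 85 * 1000 * (6.3 x 10^-6) = 0.5355
  R = 108.63 / 0.5355 = 202.9 K

202.9 K


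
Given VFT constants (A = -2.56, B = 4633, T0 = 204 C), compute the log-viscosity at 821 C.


VFT equation: log(eta) = A + B / (T - T0)
  T - T0 = 821 - 204 = 617
  B / (T - T0) = 4633 / 617 = 7.509
  log(eta) = -2.56 + 7.509 = 4.949

4.949


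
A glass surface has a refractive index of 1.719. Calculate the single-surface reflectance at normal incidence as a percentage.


Fresnel reflectance at normal incidence:
  R = ((n - 1)/(n + 1))^2
  (n - 1)/(n + 1) = (1.719 - 1)/(1.719 + 1) = 0.264435
  R = 0.264435^2 = 0.0699259
  R(%) = 0.0699259 * 100 = 6.993%

6.993%


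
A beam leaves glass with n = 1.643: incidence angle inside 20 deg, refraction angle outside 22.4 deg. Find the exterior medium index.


Apply Snell's law: n1 * sin(theta1) = n2 * sin(theta2)
  n2 = n1 * sin(theta1) / sin(theta2)
  sin(20) = 0.34202
  sin(22.4) = 0.38107
  n2 = 1.643 * 0.34202 / 0.38107 = 1.4746

1.4746


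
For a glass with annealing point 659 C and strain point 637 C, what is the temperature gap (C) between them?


Gap = T_anneal - T_strain:
  gap = 659 - 637 = 22 C

22 C


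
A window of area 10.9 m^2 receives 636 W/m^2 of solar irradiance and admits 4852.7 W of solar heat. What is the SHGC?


Rearrange Q = Area * SHGC * Irradiance:
  SHGC = Q / (Area * Irradiance)
  SHGC = 4852.7 / (10.9 * 636) = 0.7

0.7


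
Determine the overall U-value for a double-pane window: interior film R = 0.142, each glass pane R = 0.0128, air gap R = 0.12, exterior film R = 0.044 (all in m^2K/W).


Total thermal resistance (series):
  R_total = R_in + R_glass + R_air + R_glass + R_out
  R_total = 0.142 + 0.0128 + 0.12 + 0.0128 + 0.044 = 0.3316 m^2K/W
U-value = 1 / R_total = 1 / 0.3316 = 3.016 W/m^2K

3.016 W/m^2K


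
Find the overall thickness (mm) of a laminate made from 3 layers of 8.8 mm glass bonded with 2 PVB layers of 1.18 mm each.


Total thickness = glass contribution + PVB contribution
  Glass: 3 * 8.8 = 26.4 mm
  PVB: 2 * 1.18 = 2.36 mm
  Total = 26.4 + 2.36 = 28.76 mm

28.76 mm


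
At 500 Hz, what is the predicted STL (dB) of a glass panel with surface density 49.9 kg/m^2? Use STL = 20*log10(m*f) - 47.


Mass law: STL = 20 * log10(m * f) - 47
  m * f = 49.9 * 500 = 24950
  log10(24950) = 4.39707
  STL = 20 * 4.39707 - 47 = 87.9414 - 47 = 40.9 dB

40.9 dB


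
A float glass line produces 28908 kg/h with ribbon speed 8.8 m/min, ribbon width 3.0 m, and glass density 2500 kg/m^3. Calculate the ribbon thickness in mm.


Ribbon cross-section from mass balance:
  Volume rate = throughput / density = 28908 / 2500 = 11.5632 m^3/h
  thickness = volume rate / (speed * 60 * width), i.e.
  thickness = throughput / (60 * speed * width * density) * 1000
  thickness = 28908 / (60 * 8.8 * 3.0 * 2500) * 1000 = 7.3 mm

7.3 mm


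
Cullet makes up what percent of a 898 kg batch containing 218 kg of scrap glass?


Cullet ratio = (cullet mass / total batch mass) * 100
  Ratio = 218 / 898 * 100 = 24.28%

24.28%


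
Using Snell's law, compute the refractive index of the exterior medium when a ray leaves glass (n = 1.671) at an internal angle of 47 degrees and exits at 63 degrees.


Apply Snell's law: n1 * sin(theta1) = n2 * sin(theta2)
  n2 = n1 * sin(theta1) / sin(theta2)
  sin(47) = 0.731354
  sin(63) = 0.891007
  n2 = 1.671 * 0.731354 / 0.891007 = 1.3716

1.3716


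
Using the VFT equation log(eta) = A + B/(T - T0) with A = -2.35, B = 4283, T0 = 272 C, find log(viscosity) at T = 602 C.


VFT equation: log(eta) = A + B / (T - T0)
  T - T0 = 602 - 272 = 330
  B / (T - T0) = 4283 / 330 = 12.979
  log(eta) = -2.35 + 12.979 = 10.629

10.629


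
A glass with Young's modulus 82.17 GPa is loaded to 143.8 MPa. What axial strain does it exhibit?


Rearrange E = sigma / epsilon:
  epsilon = sigma / E
  E (MPa) = 82.17 * 1000 = 82170
  epsilon = 143.8 / 82170 = 0.00175

0.00175


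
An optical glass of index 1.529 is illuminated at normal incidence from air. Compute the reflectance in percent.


Fresnel reflectance at normal incidence:
  R = ((n - 1)/(n + 1))^2
  (n - 1)/(n + 1) = (1.529 - 1)/(1.529 + 1) = 0.209174
  R = 0.209174^2 = 0.0437538
  R(%) = 0.0437538 * 100 = 4.375%

4.375%


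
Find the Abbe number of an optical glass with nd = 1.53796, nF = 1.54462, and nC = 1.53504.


Abbe number formula: Vd = (nd - 1) / (nF - nC)
  nd - 1 = 1.53796 - 1 = 0.53796
  nF - nC = 1.54462 - 1.53504 = 0.00958
  Vd = 0.53796 / 0.00958 = 56.15

56.15


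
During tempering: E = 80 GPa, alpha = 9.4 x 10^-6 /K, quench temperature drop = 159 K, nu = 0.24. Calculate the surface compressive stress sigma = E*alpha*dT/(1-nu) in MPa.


Tempering stress: sigma = E * alpha * dT / (1 - nu)
  E (MPa) = 80 * 1000 = 80000
  Numerator = 80000 * (9.4 x 10^-6) * 159 = 119.568
  Denominator = 1 - 0.24 = 0.76
  sigma = 119.568 / 0.76 = 157.3 MPa

157.3 MPa


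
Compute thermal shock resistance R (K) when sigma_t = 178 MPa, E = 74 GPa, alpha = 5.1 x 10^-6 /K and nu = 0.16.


Thermal shock resistance: R = sigma * (1 - nu) / (E * alpha)
  Numerator = 178 * (1 - 0.16) = 149.52
  Denominator = 74 * 1000 * (5.1 x 10^-6) = 0.3774
  R = 149.52 / 0.3774 = 396.2 K

396.2 K


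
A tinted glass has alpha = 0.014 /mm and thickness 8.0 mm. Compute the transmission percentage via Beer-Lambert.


Beer-Lambert law: T = exp(-alpha * thickness)
  exponent = -0.014 * 8.0 = -0.112
  T = exp(-0.112) = 0.894
  Percentage = 0.894 * 100 = 89.4%

89.4%


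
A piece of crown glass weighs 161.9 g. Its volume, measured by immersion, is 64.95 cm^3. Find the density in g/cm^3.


Use the definition of density:
  rho = mass / volume
  rho = 161.9 / 64.95 = 2.493 g/cm^3

2.493 g/cm^3


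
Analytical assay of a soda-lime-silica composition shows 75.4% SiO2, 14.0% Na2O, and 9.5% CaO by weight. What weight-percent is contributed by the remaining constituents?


Sum the three major oxides:
  SiO2 + Na2O + CaO = 75.4 + 14.0 + 9.5 = 98.9%
Subtract from 100%:
  Others = 100 - 98.9 = 1.1%

1.1%


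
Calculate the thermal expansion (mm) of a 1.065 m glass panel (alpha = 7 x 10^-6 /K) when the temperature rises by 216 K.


Thermal expansion formula: dL = alpha * L0 * dT
  dL = (7 x 10^-6) * 1.065 * 216 = 0.00161028 m
Convert to mm: 0.00161028 * 1000 = 1.6103 mm

1.6103 mm


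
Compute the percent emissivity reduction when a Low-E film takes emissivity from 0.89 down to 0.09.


Percentage reduction = (1 - coated/uncoated) * 100
  Ratio = 0.09 / 0.89 = 0.1011
  Reduction = (1 - 0.1011) * 100 = 89.9%

89.9%


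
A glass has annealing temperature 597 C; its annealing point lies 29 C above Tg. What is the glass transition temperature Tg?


Rearrange T_anneal = Tg + offset for Tg:
  Tg = T_anneal - offset = 597 - 29 = 568 C

568 C


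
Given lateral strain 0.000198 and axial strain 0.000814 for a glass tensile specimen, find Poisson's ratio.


Poisson's ratio: nu = lateral strain / axial strain
  nu = 0.000198 / 0.000814 = 0.2432

0.2432


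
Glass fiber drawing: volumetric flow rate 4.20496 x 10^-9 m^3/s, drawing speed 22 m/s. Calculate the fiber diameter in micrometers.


Cross-sectional area from continuity:
  A = Q / v = 4.20496 x 10^-9 / 22 = 1.911345 x 10^-10 m^2
Diameter from circular cross-section:
  d = sqrt(4A / pi) * 10^6 (m -> um)
  d = sqrt(4 * 1.911345 x 10^-10 / pi) * 10^6 = 15.6 um

15.6 um


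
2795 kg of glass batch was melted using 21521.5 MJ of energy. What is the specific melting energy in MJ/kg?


Rearrange E = m * s for s:
  s = E / m
  s = 21521.5 / 2795 = 7.7 MJ/kg

7.7 MJ/kg


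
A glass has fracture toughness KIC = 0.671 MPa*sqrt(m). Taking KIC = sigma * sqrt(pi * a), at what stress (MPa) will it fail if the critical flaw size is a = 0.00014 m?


Rearrange KIC = sigma * sqrt(pi * a):
  sigma = KIC / sqrt(pi * a)
  sqrt(pi * 0.00014) = 0.020972
  sigma = 0.671 / 0.020972 = 32.0 MPa

32.0 MPa


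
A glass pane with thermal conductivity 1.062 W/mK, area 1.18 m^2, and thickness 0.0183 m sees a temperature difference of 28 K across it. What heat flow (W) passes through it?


Fourier's law: Q = k * A * dT / t
  Q = 1.062 * 1.18 * 28 / 0.0183
  Q = 35.08848 / 0.0183 = 1917.4 W

1917.4 W


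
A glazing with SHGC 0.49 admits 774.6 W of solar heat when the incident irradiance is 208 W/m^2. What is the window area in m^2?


Rearrange Q = Area * SHGC * Irradiance:
  Area = Q / (SHGC * Irradiance)
  Area = 774.6 / (0.49 * 208) = 7.6 m^2

7.6 m^2


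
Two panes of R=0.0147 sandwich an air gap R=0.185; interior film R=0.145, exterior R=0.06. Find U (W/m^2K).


Total thermal resistance (series):
  R_total = R_in + R_glass + R_air + R_glass + R_out
  R_total = 0.145 + 0.0147 + 0.185 + 0.0147 + 0.06 = 0.4194 m^2K/W
U-value = 1 / R_total = 1 / 0.4194 = 2.384 W/m^2K

2.384 W/m^2K


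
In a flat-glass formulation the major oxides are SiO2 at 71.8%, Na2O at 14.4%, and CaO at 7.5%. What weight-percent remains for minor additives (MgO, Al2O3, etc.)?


Sum the three major oxides:
  SiO2 + Na2O + CaO = 71.8 + 14.4 + 7.5 = 93.7%
Subtract from 100%:
  Others = 100 - 93.7 = 6.3%

6.3%


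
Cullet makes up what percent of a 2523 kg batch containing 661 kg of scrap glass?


Cullet ratio = (cullet mass / total batch mass) * 100
  Ratio = 661 / 2523 * 100 = 26.2%

26.2%


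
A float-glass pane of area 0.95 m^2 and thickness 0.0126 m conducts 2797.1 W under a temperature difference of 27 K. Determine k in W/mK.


Fourier's law rearranged: k = Q * t / (A * dT)
  Numerator = 2797.1 * 0.0126 = 35.24346
  Denominator = 0.95 * 27 = 25.65
  k = 35.24346 / 25.65 = 1.374 W/mK

1.374 W/mK


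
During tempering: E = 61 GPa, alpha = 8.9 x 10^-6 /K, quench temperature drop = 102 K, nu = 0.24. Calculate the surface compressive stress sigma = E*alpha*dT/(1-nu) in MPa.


Tempering stress: sigma = E * alpha * dT / (1 - nu)
  E (MPa) = 61 * 1000 = 61000
  Numerator = 61000 * (8.9 x 10^-6) * 102 = 55.3758
  Denominator = 1 - 0.24 = 0.76
  sigma = 55.3758 / 0.76 = 72.9 MPa

72.9 MPa


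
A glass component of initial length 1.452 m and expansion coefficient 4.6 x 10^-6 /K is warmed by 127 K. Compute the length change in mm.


Thermal expansion formula: dL = alpha * L0 * dT
  dL = (4.6 x 10^-6) * 1.452 * 127 = 0.00084826 m
Convert to mm: 0.00084826 * 1000 = 0.8483 mm

0.8483 mm


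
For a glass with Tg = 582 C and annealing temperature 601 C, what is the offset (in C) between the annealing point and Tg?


Offset = T_anneal - Tg:
  offset = 601 - 582 = 19 C

19 C


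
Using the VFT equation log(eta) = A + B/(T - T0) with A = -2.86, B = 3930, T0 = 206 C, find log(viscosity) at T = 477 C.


VFT equation: log(eta) = A + B / (T - T0)
  T - T0 = 477 - 206 = 271
  B / (T - T0) = 3930 / 271 = 14.502
  log(eta) = -2.86 + 14.502 = 11.642

11.642


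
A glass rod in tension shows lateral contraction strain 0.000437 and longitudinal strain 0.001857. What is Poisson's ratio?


Poisson's ratio: nu = lateral strain / axial strain
  nu = 0.000437 / 0.001857 = 0.2353

0.2353


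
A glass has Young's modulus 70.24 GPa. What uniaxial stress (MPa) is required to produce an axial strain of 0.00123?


Rearrange E = sigma / epsilon:
  sigma = E * epsilon
  E (MPa) = 70.24 * 1000 = 70240
  sigma = 70240 * 0.00123 = 86.4 MPa

86.4 MPa


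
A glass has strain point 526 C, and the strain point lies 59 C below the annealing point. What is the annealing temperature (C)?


T_anneal = T_strain + gap:
  T_anneal = 526 + 59 = 585 C

585 C


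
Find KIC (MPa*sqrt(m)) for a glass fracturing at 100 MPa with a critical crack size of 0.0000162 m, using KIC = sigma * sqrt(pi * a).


Fracture toughness: KIC = sigma * sqrt(pi * a)
  pi * a = pi * 0.0000162 = 0.000050894
  sqrt(pi * a) = 0.007134
  KIC = 100 * 0.007134 = 0.713 MPa*sqrt(m)

0.713 MPa*sqrt(m)


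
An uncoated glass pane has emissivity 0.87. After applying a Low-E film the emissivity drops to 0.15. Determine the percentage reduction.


Percentage reduction = (1 - coated/uncoated) * 100
  Ratio = 0.15 / 0.87 = 0.1724
  Reduction = (1 - 0.1724) * 100 = 82.8%

82.8%


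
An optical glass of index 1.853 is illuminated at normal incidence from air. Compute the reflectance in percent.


Fresnel reflectance at normal incidence:
  R = ((n - 1)/(n + 1))^2
  (n - 1)/(n + 1) = (1.853 - 1)/(1.853 + 1) = 0.298984
  R = 0.298984^2 = 0.0893914
  R(%) = 0.0893914 * 100 = 8.939%

8.939%


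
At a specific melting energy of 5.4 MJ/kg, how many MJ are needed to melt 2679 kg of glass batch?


Total energy = mass * specific energy
  E = 2679 * 5.4 = 14466.6 MJ

14466.6 MJ


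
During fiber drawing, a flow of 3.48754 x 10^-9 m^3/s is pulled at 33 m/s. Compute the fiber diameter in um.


Cross-sectional area from continuity:
  A = Q / v = 3.48754 x 10^-9 / 33 = 1.05683 x 10^-10 m^2
Diameter from circular cross-section:
  d = sqrt(4A / pi) * 10^6 (m -> um)
  d = sqrt(4 * 1.05683 x 10^-10 / pi) * 10^6 = 11.6 um

11.6 um


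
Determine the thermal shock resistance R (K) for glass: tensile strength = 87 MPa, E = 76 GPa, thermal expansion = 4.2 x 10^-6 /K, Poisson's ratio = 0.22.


Thermal shock resistance: R = sigma * (1 - nu) / (E * alpha)
  Numerator = 87 * (1 - 0.22) = 67.86
  Denominator = 76 * 1000 * (4.2 x 10^-6) = 0.3192
  R = 67.86 / 0.3192 = 212.6 K

212.6 K


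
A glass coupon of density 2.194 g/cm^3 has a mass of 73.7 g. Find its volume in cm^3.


Rearrange rho = m / V:
  V = m / rho
  V = 73.7 / 2.194 = 33.592 cm^3

33.592 cm^3


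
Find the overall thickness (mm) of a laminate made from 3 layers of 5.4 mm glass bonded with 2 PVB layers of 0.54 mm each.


Total thickness = glass contribution + PVB contribution
  Glass: 3 * 5.4 = 16.2 mm
  PVB: 2 * 0.54 = 1.08 mm
  Total = 16.2 + 1.08 = 17.28 mm

17.28 mm


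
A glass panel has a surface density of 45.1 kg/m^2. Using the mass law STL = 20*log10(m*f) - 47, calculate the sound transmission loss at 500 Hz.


Mass law: STL = 20 * log10(m * f) - 47
  m * f = 45.1 * 500 = 22550
  log10(22550) = 4.35315
  STL = 20 * 4.35315 - 47 = 87.063 - 47 = 40.1 dB

40.1 dB


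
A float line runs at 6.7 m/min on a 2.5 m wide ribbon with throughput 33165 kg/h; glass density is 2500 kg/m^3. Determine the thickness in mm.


Ribbon cross-section from mass balance:
  Volume rate = throughput / density = 33165 / 2500 = 13.266 m^3/h
  thickness = volume rate / (speed * 60 * width), i.e.
  thickness = throughput / (60 * speed * width * density) * 1000
  thickness = 33165 / (60 * 6.7 * 2.5 * 2500) * 1000 = 13.2 mm

13.2 mm


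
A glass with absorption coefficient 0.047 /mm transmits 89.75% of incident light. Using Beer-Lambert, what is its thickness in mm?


Rearrange T = exp(-alpha * thickness):
  thickness = -ln(T) / alpha
  T = 89.75/100 = 0.8975
  ln(T) = -0.10814
  -ln(T) = 0.10814
  thickness = 0.10814 / 0.047 = 2.3 mm

2.3 mm


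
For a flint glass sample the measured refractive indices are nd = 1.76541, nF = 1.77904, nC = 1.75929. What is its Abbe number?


Abbe number formula: Vd = (nd - 1) / (nF - nC)
  nd - 1 = 1.76541 - 1 = 0.76541
  nF - nC = 1.77904 - 1.75929 = 0.01975
  Vd = 0.76541 / 0.01975 = 38.75

38.75


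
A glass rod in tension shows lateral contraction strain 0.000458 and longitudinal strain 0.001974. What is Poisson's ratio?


Poisson's ratio: nu = lateral strain / axial strain
  nu = 0.000458 / 0.001974 = 0.232

0.232


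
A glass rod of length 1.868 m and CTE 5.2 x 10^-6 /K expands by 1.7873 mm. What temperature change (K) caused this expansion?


Rearrange dL = alpha * L0 * dT for dT:
  dT = dL / (alpha * L0)
  dL (m) = 1.7873 / 1000 = 0.0017873
  dT = 0.0017873 / ((5.2 x 10^-6) * 1.868) = 184.0 K

184.0 K


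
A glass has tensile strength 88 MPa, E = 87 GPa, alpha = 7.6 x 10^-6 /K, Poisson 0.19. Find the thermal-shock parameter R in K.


Thermal shock resistance: R = sigma * (1 - nu) / (E * alpha)
  Numerator = 88 * (1 - 0.19) = 71.28
  Denominator = 87 * 1000 * (7.6 x 10^-6) = 0.6612
  R = 71.28 / 0.6612 = 107.8 K

107.8 K


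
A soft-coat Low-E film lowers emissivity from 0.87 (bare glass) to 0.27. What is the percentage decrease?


Percentage reduction = (1 - coated/uncoated) * 100
  Ratio = 0.27 / 0.87 = 0.3103
  Reduction = (1 - 0.3103) * 100 = 69.0%

69.0%


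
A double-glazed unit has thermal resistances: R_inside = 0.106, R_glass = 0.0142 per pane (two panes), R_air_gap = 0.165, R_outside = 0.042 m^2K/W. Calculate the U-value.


Total thermal resistance (series):
  R_total = R_in + R_glass + R_air + R_glass + R_out
  R_total = 0.106 + 0.0142 + 0.165 + 0.0142 + 0.042 = 0.3414 m^2K/W
U-value = 1 / R_total = 1 / 0.3414 = 2.929 W/m^2K

2.929 W/m^2K


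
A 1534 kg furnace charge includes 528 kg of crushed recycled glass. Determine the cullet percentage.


Cullet ratio = (cullet mass / total batch mass) * 100
  Ratio = 528 / 1534 * 100 = 34.42%

34.42%


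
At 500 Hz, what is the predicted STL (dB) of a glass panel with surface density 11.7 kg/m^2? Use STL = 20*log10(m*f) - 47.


Mass law: STL = 20 * log10(m * f) - 47
  m * f = 11.7 * 500 = 5850
  log10(5850) = 3.76716
  STL = 20 * 3.76716 - 47 = 75.3432 - 47 = 28.3 dB

28.3 dB


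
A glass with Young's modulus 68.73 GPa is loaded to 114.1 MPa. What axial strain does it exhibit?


Rearrange E = sigma / epsilon:
  epsilon = sigma / E
  E (MPa) = 68.73 * 1000 = 68730
  epsilon = 114.1 / 68730 = 0.00166

0.00166


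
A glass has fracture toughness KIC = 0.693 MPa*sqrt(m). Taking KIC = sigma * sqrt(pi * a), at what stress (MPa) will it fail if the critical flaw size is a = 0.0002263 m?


Rearrange KIC = sigma * sqrt(pi * a):
  sigma = KIC / sqrt(pi * a)
  sqrt(pi * 0.0002263) = 0.026663
  sigma = 0.693 / 0.026663 = 25.99 MPa

25.99 MPa


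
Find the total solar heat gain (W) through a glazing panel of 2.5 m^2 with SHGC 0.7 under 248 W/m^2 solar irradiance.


Solar heat gain: Q = Area * SHGC * Irradiance
  Q = 2.5 * 0.7 * 248 = 434 W

434 W


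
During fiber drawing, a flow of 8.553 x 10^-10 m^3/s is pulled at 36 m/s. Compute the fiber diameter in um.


Cross-sectional area from continuity:
  A = Q / v = 8.553 x 10^-10 / 36 = 2.375833 x 10^-11 m^2
Diameter from circular cross-section:
  d = sqrt(4A / pi) * 10^6 (m -> um)
  d = sqrt(4 * 2.375833 x 10^-11 / pi) * 10^6 = 5.5 um

5.5 um


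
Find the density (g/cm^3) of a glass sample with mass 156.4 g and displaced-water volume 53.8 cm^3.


Use the definition of density:
  rho = mass / volume
  rho = 156.4 / 53.8 = 2.907 g/cm^3

2.907 g/cm^3


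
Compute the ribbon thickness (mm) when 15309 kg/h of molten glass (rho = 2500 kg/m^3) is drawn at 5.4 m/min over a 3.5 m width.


Ribbon cross-section from mass balance:
  Volume rate = throughput / density = 15309 / 2500 = 6.1236 m^3/h
  thickness = volume rate / (speed * 60 * width), i.e.
  thickness = throughput / (60 * speed * width * density) * 1000
  thickness = 15309 / (60 * 5.4 * 3.5 * 2500) * 1000 = 5.4 mm

5.4 mm


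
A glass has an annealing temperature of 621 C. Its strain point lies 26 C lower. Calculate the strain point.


Strain point = annealing point - difference:
  T_strain = 621 - 26 = 595 C

595 C


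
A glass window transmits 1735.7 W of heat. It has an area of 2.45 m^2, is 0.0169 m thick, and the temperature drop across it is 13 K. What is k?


Fourier's law rearranged: k = Q * t / (A * dT)
  Numerator = 1735.7 * 0.0169 = 29.33333
  Denominator = 2.45 * 13 = 31.85
  k = 29.33333 / 31.85 = 0.921 W/mK

0.921 W/mK
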